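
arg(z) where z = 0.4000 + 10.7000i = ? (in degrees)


Re = 0.4, Im = 10.7
arg = atan2(10.7, 0.4) = 87.8591 degrees

arg(z) = 87.8591 degrees


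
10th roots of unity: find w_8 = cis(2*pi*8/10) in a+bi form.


Angle = 360*8/10 = 288°
a = cos(288°) = 0.3090
b = sin(288°) = -0.9511

0.3090 - 0.9511i


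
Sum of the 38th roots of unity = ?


The sum of all 38th roots of unity is 0.
Geometric series: (1 - w^38)/(1 - w) = (1-1)/(1-w) = 0 since w^38 = 1, w ≠ 1.
Alternatively: coefficient of z^37 in z^38 - 1 is 0.

0


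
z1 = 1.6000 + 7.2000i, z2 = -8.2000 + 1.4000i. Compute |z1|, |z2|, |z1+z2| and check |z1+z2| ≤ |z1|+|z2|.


|z1| = sqrt(1.6^2 + 7.2^2) = sqrt(54.4) = 7.3756
|z2| = sqrt((-8.2)^2 + 1.4^2) = sqrt(69.2) = 8.3187
z1+z2 = -6.6000 + 8.6000i
|z1+z2| = sqrt(117.52) = 10.8407
|z1|+|z2| = 7.3756 + 8.3187 = 15.6943

|z1+z2| = 10.8407 ≤ |z1|+|z2| = 15.6943 (verified)


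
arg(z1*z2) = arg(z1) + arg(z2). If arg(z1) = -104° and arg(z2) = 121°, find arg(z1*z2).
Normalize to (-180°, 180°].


arg(z1*z2) = -104° + 121° = 17°
Normalized to (-180°, 180°]: 17°

17°


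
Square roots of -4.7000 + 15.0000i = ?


|z| = sqrt(22.09+225) = 15.7191
sqrt((|z|+a)/2) = sqrt((15.7191+(-4.7))/2) = sqrt(5.5095) = 2.3472
sqrt((|z|-a)/2) = sqrt((15.7191-(-4.7))/2) = sqrt(10.2095) = 3.1952

±(2.3472 + 3.1952i) i.e. 2.3472 + 3.1952i and -2.3472 - 3.1952i


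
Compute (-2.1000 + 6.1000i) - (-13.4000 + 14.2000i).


Real: -2.1 + 13.4 = 11.3
Imag: 6.1 - 14.2 = -8.1

11.3000 - 8.1000i


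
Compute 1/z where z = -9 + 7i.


|z|^2 = 81+49 = 130
1/z = (-9 - 7i)/130

1/z = -0.0692 - 0.0538i


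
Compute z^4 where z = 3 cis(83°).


r^4 = 3^4 = 81
n*theta = 4*83° = 332° = 332° (mod 360)
a = 81*cos(332°) = 71.5188
b = 81*sin(332°) = -38.0272

81 cis(332°) = 71.5188 - 38.0272i


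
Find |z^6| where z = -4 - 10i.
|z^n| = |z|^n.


|z| = sqrt(16+100) = sqrt(116) = 10.7703
|z^6| = |z|^6 = (sqrt(116))^6 = 116^3 = 1560896

|z^6| = 1560896


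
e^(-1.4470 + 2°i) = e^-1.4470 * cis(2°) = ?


e^-1.4470 = 0.23528
cos(2°) = 0.9994
sin(2°) = 0.0349
Real = 0.23528*0.9994 = 0.2351
Imag = 0.23528*0.0349 = 0.0082

0.2351 + 0.0082i


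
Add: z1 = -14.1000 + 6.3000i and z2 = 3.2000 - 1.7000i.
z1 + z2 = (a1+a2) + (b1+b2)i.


Real: -14.1 + 3.2 = -10.9
Imag: 6.3 - 1.7 = 4.6

-10.9000 + 4.6000i


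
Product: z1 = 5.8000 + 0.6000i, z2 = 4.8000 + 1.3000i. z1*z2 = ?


Real = 5.8*4.8 - 0.6*1.3 = 27.84 - 0.78 = 27.06
Imag = 5.8*1.3 + 4.8*0.6 = 7.54 + 2.88 = 10.42

27.0600 + 10.4200i


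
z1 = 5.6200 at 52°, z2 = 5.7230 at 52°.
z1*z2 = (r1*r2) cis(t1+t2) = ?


r = 5.6200 * 5.7230 = 32.1633
theta = 52° + 52° = 104° = 104° (mod 360)

32.1633 cis(104°)


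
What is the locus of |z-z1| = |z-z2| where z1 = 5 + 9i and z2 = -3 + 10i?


Equal distances means the locus is the perpendicular bisector of z1 and z2.
Midpoint = ((5+(-3))/2, (9+10)/2) = (1.0000, 9.5000)

Perpendicular bisector through (1.0000, 9.5000)


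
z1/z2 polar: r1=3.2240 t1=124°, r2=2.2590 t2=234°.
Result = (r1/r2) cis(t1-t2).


r = 3.2240 / 2.2590 = 1.4272
theta = 124° - 234° = -110° = 250° (mod 360)

1.4272 cis(250°)


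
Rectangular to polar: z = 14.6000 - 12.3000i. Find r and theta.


r = sqrt(213.16+151.29) = sqrt(364.45) = 19.0906
theta = atan2(-12.3, 14.6) = -40.1130 degrees

r = 19.0906, theta = -40.1130 degrees


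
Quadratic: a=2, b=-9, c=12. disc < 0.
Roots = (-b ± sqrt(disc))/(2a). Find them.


disc = (-9)^2 - 4*2*12 = 81 - 96 = -15
sqrt(|disc|) = sqrt(15) = 3.8730
Real part = 9/(2*2) = 2.2500
Imag part = 3.8730/(2*2) = 0.9682

2.2500 ± 0.9682i


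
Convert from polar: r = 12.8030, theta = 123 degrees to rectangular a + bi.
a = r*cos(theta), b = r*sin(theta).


a = 12.8030*cos(123°) = 12.8030*(-0.54464) = -6.9730
b = 12.8030*sin(123°) = 12.8030*0.83867 = 10.7375

-6.9730 + 10.7375i


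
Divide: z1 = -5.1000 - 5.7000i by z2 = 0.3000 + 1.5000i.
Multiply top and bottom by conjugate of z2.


Conjugate of z2 = 0.3000 - 1.5000i
Numerator: (-5.1000 - 5.7000i)(0.3000 - 1.5000i) = -10.0800 + 5.9400i
Denominator: 0.3^2 + 1.5^2 = 2.34
Result = (-10.0800 + 5.9400i)/2.34

-4.3077 + 2.5385i


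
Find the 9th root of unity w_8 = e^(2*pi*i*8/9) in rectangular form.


Angle = 360*8/9 = 320°
a = cos(320°) = 0.7660
b = sin(320°) = -0.6428

0.7660 - 0.6428i


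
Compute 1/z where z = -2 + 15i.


|z|^2 = 4+225 = 229
1/z = (-2 - 15i)/229

1/z = -0.0087 - 0.0655i


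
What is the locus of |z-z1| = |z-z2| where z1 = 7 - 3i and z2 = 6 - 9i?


Equal distances means the locus is the perpendicular bisector of z1 and z2.
Midpoint = ((7+6)/2, (-3+(-9))/2) = (6.5000, -6.0000)

Perpendicular bisector through (6.5000, -6.0000)


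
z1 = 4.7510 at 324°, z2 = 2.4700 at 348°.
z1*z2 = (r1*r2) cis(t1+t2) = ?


r = 4.7510 * 2.4700 = 11.7350
theta = 324° + 348° = 672° = 312° (mod 360)

11.7350 cis(312°)


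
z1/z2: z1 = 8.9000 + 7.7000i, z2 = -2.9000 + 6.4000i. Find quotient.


Conjugate of z2 = -2.9000 - 6.4000i
Numerator: (8.9000 + 7.7000i)(-2.9000 - 6.4000i) = 23.4700 - 79.2900i
Denominator: (-2.9)^2 + 6.4^2 = 49.37
Result = (23.4700 - 79.2900i)/49.37

0.4754 - 1.6060i


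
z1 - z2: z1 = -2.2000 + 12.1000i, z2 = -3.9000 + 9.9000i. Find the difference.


Real: -2.2 + 3.9 = 1.7
Imag: 12.1 - 9.9 = 2.2

1.7000 + 2.2000i


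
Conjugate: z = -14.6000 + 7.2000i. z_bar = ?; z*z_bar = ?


z_bar = -14.6000 - 7.2000i
z*z_bar = (-14.6)^2 + 7.2^2 = 213.16 + 51.84 = 265

z_bar = -14.6000 - 7.2000i, z*z_bar = 265


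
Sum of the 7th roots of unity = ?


The sum of all 7th roots of unity is 0.
Geometric series: (1 - w^7)/(1 - w) = (1-1)/(1-w) = 0 since w^7 = 1, w ≠ 1.
Alternatively: coefficient of z^6 in z^7 - 1 is 0.

0


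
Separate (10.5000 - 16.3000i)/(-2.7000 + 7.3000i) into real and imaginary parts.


Multiply by conjugate: (10.5000 - 16.3000i)(-2.7000 - 7.3000i) / ((-2.7)^2 + 7.3^2)
Numerator real = 10.5*(-2.7) - (16.3)*7.3 = -147.34
Numerator imag = -16.3*(-2.7) - 10.5*7.3 = -32.64
Denominator = 60.58
Re(z) = -147.34/60.58 = -2.4322
Im(z) = -32.64/60.58 = -0.5388

Re(z) = -2.4322, Im(z) = -0.5388


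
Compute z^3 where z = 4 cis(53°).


r^3 = 4^3 = 64
n*theta = 3*53° = 159° = 159° (mod 360)
a = 64*cos(159°) = -59.7491
b = 64*sin(159°) = 22.9355

64 cis(159°) = -59.7491 + 22.9355i


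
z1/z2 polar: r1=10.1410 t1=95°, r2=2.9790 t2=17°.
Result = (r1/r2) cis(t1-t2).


r = 10.1410 / 2.9790 = 3.4042
theta = 95° - 17° = 78° = 78° (mod 360)

3.4042 cis(78°)


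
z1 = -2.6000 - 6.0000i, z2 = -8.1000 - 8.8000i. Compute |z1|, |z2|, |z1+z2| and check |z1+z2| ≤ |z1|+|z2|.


|z1| = sqrt((-2.6)^2 + (-6)^2) = sqrt(42.76) = 6.5391
|z2| = sqrt((-8.1)^2 + (-8.8)^2) = sqrt(143.05) = 11.9604
z1+z2 = -10.7000 - 14.8000i
|z1+z2| = sqrt(333.53) = 18.2628
|z1|+|z2| = 6.5391 + 11.9604 = 18.4995

|z1+z2| = 18.2628 ≤ |z1|+|z2| = 18.4995 (verified)


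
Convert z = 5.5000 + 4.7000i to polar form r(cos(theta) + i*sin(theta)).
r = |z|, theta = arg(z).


r = sqrt(30.25+22.09) = sqrt(52.34) = 7.2346
theta = atan2(4.7, 5.5) = 40.5154 degrees

r = 7.2346, theta = 40.5154 degrees


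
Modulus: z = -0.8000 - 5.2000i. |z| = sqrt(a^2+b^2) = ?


|z| = sqrt((-0.8)^2 + (-5.2)^2) = sqrt(0.64 + 27.04) = sqrt(27.68) = 5.2612

|z| = 5.2612


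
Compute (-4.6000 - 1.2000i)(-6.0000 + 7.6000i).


Real = -4.6*(-6) - (-1.2)*7.6 = 27.6 - (-9.12) = 36.72
Imag = -4.6*7.6 - (6)*(-1.2) = -34.96 + 7.2 = -27.76

36.7200 - 27.7600i


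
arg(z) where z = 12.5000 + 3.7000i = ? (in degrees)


Re = 12.5, Im = 3.7
arg = atan2(3.7, 12.5) = 16.4888 degrees

arg(z) = 16.4888 degrees


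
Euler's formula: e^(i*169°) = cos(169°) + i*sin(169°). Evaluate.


cos(169°) = -0.9816
sin(169°) = 0.1908

e^(i*169°) = -0.9816 + 0.1908i


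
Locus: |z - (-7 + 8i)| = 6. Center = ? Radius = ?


|z - z0| = r is a circle with center z0 and radius r.
Center = (-7, 8), radius = 6

Circle with center (-7, 8) and radius 6


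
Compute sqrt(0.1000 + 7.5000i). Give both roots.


|z| = sqrt(0.01+56.25) = 7.5007
sqrt((|z|+a)/2) = sqrt((7.5007+0.1)/2) = sqrt(3.8003) = 1.9494
sqrt((|z|-a)/2) = sqrt((7.5007-0.1)/2) = sqrt(3.7003) = 1.9236

±(1.9494 + 1.9236i) i.e. 1.9494 + 1.9236i and -1.9494 - 1.9236i


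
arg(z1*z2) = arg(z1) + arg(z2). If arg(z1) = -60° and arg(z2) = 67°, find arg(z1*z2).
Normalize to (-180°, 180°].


arg(z1*z2) = -60° + 67° = 7°
Normalized to (-180°, 180°]: 7°

7°


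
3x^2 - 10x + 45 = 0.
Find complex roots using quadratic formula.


disc = (-10)^2 - 4*3*45 = 100 - 540 = -440
sqrt(|disc|) = sqrt(440) = 20.9762
Real part = 10/(2*3) = 1.6667
Imag part = 20.9762/(2*3) = 3.4960

1.6667 ± 3.4960i


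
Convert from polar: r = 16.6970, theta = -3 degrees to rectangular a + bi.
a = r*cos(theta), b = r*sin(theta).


a = 16.6970*cos(-3°) = 16.6970*0.99863 = 16.6741
b = 16.6970*sin(-3°) = 16.6970*(-0.05234) = -0.8739

16.6741 - 0.8739i


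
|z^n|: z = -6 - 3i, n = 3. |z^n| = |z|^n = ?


|z| = sqrt(36+9) = sqrt(45) = 6.7082
|z^3| = |z|^3 = (sqrt(45))^3 = 45*sqrt(45)

|z^3| = 45*sqrt(45) ≈ 301.8692


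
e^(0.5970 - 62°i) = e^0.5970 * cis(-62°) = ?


e^0.5970 = 1.8167
cos(-62°) = 0.4695
sin(-62°) = -0.8829
Real = 1.8167*0.4695 = 0.8529
Imag = 1.8167*(-0.8829) = -1.6040

0.8529 - 1.6040i


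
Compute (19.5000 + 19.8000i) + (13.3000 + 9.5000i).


Real: 19.5 + 13.3 = 32.8
Imag: 19.8 + 9.5 = 29.3

32.8000 + 29.3000i


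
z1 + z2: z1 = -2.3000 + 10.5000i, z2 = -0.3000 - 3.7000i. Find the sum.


Real: -2.3 - 0.3 = -2.6
Imag: 10.5 - 3.7 = 6.8

-2.6000 + 6.8000i


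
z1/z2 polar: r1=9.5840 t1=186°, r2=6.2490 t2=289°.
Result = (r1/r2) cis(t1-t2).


r = 9.5840 / 6.2490 = 1.5337
theta = 186° - 289° = -103° = 257° (mod 360)

1.5337 cis(257°)


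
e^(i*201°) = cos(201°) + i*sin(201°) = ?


cos(201°) = -0.9336
sin(201°) = -0.3584

e^(i*201°) = -0.9336 - 0.3584i


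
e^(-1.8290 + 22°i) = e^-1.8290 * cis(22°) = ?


e^-1.8290 = 0.1606
cos(22°) = 0.9272
sin(22°) = 0.3746
Real = 0.1606*0.9272 = 0.1489
Imag = 0.1606*0.3746 = 0.0602

0.1489 + 0.0602i


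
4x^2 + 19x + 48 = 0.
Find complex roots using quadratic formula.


disc = 19^2 - 4*4*48 = 361 - 768 = -407
sqrt(|disc|) = sqrt(407) = 20.1742
Real part = -19/(2*4) = -2.3750
Imag part = 20.1742/(2*4) = 2.5218

-2.3750 ± 2.5218i


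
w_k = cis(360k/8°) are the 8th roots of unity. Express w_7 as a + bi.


Angle = 360*7/8 = 315°
a = cos(315°) = 0.7071
b = sin(315°) = -0.7071

0.7071 - 0.7071i


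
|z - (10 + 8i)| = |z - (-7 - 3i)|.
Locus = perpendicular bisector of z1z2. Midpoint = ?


Equal distances means the locus is the perpendicular bisector of z1 and z2.
Midpoint = ((10+(-7))/2, (8+(-3))/2) = (1.5000, 2.5000)

Perpendicular bisector through (1.5000, 2.5000)


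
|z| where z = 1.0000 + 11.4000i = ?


|z| = sqrt(1^2 + 11.4^2) = sqrt(1 + 129.96) = sqrt(130.96) = 11.4438

|z| = 11.4438


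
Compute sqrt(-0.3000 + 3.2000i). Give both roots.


|z| = sqrt(0.09+10.24) = 3.2140
sqrt((|z|+a)/2) = sqrt((3.2140+(-0.3))/2) = sqrt(1.4570) = 1.2071
sqrt((|z|-a)/2) = sqrt((3.2140-(-0.3))/2) = sqrt(1.7570) = 1.3255

±(1.2071 + 1.3255i) i.e. 1.2071 + 1.3255i and -1.2071 - 1.3255i


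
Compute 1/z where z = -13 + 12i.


|z|^2 = 169+144 = 313
1/z = (-13 - 12i)/313

1/z = -0.0415 - 0.0383i


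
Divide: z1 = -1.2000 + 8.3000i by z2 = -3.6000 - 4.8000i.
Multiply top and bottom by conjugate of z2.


Conjugate of z2 = -3.6000 + 4.8000i
Numerator: (-1.2000 + 8.3000i)(-3.6000 + 4.8000i) = -35.5200 - 35.6400i
Denominator: (-3.6)^2 + (-4.8)^2 = 36
Result = (-35.5200 - 35.6400i)/36

-0.9867 - 0.9900i


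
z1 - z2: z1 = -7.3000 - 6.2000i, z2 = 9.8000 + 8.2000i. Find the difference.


Real: -7.3 - 9.8 = -17.1
Imag: -6.2 - 8.2 = -14.4

-17.1000 - 14.4000i


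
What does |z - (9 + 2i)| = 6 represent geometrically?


|z - z0| = r is a circle with center z0 and radius r.
Center = (9, 2), radius = 6

Circle with center (9, 2) and radius 6


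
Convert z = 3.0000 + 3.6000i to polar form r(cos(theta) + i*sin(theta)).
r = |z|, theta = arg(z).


r = sqrt(9+12.96) = sqrt(21.96) = 4.6861
theta = atan2(3.6, 3) = 50.1944 degrees

r = 4.6861, theta = 50.1944 degrees


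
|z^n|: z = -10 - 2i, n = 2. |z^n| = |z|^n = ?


|z| = sqrt(100+4) = sqrt(104) = 10.1980
|z^2| = |z|^2 = (sqrt(104))^2 = 104

|z^2| = 104


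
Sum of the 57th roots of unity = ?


The sum of all 57th roots of unity is 0.
Geometric series: (1 - w^57)/(1 - w) = (1-1)/(1-w) = 0 since w^57 = 1, w ≠ 1.
Alternatively: coefficient of z^56 in z^57 - 1 is 0.

0


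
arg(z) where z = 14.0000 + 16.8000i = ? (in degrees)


Re = 14, Im = 16.8
arg = atan2(16.8, 14) = 50.1944 degrees

arg(z) = 50.1944 degrees


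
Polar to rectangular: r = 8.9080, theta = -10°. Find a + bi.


a = 8.9080*cos(-10°) = 8.9080*0.98481 = 8.7727
b = 8.9080*sin(-10°) = 8.9080*(-0.17365) = -1.5469

8.7727 - 1.5469i


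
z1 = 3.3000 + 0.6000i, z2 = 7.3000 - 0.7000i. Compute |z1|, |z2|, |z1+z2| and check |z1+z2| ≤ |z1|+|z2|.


|z1| = sqrt(3.3^2 + 0.6^2) = sqrt(11.25) = 3.3541
|z2| = sqrt(7.3^2 + (-0.7)^2) = sqrt(53.78) = 7.3335
z1+z2 = 10.6000 - 0.1000i
|z1+z2| = sqrt(112.37) = 10.6005
|z1|+|z2| = 3.3541 + 7.3335 = 10.6876

|z1+z2| = 10.6005 ≤ |z1|+|z2| = 10.6876 (verified)


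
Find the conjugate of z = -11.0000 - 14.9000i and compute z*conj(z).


z_bar = -11.0000 + 14.9000i
z*z_bar = (-11)^2 + (-14.9)^2 = 121 + 222.01 = 343.01

z_bar = -11.0000 + 14.9000i, z*z_bar = 343.01


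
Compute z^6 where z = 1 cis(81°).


r^6 = 1^6 = 1
n*theta = 6*81° = 486° = 126° (mod 360)
a = 1*cos(126°) = -0.5878
b = 1*sin(126°) = 0.8090

1 cis(126°) = -0.5878 + 0.8090i


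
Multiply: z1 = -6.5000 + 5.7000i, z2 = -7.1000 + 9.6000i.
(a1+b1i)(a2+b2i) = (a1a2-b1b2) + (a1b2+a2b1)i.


Real = -6.5*(-7.1) - 5.7*9.6 = 46.15 - 54.72 = -8.57
Imag = -6.5*9.6 - (7.1)*5.7 = -62.4 - (40.47) = -102.87

-8.5700 - 102.8700i


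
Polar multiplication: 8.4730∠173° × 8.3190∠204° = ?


r = 8.4730 * 8.3190 = 70.4869
theta = 173° + 204° = 377° = 17° (mod 360)

70.4869 cis(17°)


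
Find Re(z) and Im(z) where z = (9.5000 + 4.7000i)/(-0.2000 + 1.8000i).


Multiply by conjugate: (9.5000 + 4.7000i)(-0.2000 - 1.8000i) / ((-0.2)^2 + 1.8^2)
Numerator real = 9.5*(-0.2) + 4.7*1.8 = 6.56
Numerator imag = 4.7*(-0.2) - 9.5*1.8 = -18.04
Denominator = 3.28
Re(z) = 6.56/3.28 = 2.0000
Im(z) = -18.04/3.28 = -5.5000

Re(z) = 2.0000, Im(z) = -5.5000


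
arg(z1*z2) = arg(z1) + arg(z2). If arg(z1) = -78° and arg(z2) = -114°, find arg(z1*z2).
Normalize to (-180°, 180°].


arg(z1*z2) = -78° - 114° = -192°
Normalized to (-180°, 180°]: 168°

168°


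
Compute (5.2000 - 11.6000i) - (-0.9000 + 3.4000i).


Real: 5.2 + 0.9 = 6.1
Imag: -11.6 - 3.4 = -15

6.1000 - 15.0000i


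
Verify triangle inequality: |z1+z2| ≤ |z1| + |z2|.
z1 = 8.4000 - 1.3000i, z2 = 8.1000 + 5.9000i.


|z1| = sqrt(8.4^2 + (-1.3)^2) = sqrt(72.25) = 8.5000
|z2| = sqrt(8.1^2 + 5.9^2) = sqrt(100.42) = 10.0210
z1+z2 = 16.5000 + 4.6000i
|z1+z2| = sqrt(293.41) = 17.1292
|z1|+|z2| = 8.5000 + 10.0210 = 18.5210

|z1+z2| = 17.1292 ≤ |z1|+|z2| = 18.5210 (verified)


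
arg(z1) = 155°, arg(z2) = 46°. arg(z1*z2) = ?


arg(z1*z2) = 155° + 46° = 201°
Normalized to (-180°, 180°]: -159°

-159°


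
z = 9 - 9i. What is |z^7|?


|z| = sqrt(81+81) = sqrt(162) = 12.7279
|z^7| = |z|^7 = (sqrt(162))^7 = 162^3 * sqrt(162) = 4251528*sqrt(162)

|z^7| = 4251528*sqrt(162) ≈ 54113117.0257


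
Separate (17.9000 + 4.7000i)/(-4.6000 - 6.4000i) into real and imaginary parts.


Multiply by conjugate: (17.9000 + 4.7000i)(-4.6000 + 6.4000i) / ((-4.6)^2 + (-6.4)^2)
Numerator real = 17.9*(-4.6) + 4.7*(-6.4) = -112.42
Numerator imag = 4.7*(-4.6) - 17.9*(-6.4) = 92.94
Denominator = 62.12
Re(z) = -112.42/62.12 = -1.8097
Im(z) = 92.94/62.12 = 1.4961

Re(z) = -1.8097, Im(z) = 1.4961


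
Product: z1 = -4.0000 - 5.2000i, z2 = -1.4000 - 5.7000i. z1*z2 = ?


Real = -4*(-1.4) - (-5.2)*(-5.7) = 5.6 - 29.64 = -24.04
Imag = -4*(-5.7) - (1.4)*(-5.2) = 22.8 + 7.28 = 30.08

-24.0400 + 30.0800i


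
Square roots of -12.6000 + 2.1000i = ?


|z| = sqrt(158.76+4.41) = 12.7738
sqrt((|z|+a)/2) = sqrt((12.7738+(-12.6))/2) = sqrt(0.0869) = 0.2948
sqrt((|z|-a)/2) = sqrt((12.7738-(-12.6))/2) = sqrt(12.6869) = 3.5619

±(0.2948 + 3.5619i) i.e. 0.2948 + 3.5619i and -0.2948 - 3.5619i


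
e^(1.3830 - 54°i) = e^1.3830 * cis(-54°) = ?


e^1.3830 = 3.9868
cos(-54°) = 0.5878
sin(-54°) = -0.80902
Real = 3.9868*0.5878 = 2.3434
Imag = 3.9868*(-0.80902) = -3.2254

2.3434 - 3.2254i


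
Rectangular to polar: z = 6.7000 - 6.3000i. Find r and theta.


r = sqrt(44.89+39.69) = sqrt(84.58) = 9.1967
theta = atan2(-6.3, 6.7) = -43.2376 degrees

r = 9.1967, theta = -43.2376 degrees


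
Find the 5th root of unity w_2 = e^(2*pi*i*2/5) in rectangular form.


Angle = 360*2/5 = 144°
a = cos(144°) = -0.8090
b = sin(144°) = 0.5878

-0.8090 + 0.5878i


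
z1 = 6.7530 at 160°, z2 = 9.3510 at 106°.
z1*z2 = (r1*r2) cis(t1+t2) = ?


r = 6.7530 * 9.3510 = 63.1473
theta = 160° + 106° = 266° = 266° (mod 360)

63.1473 cis(266°)


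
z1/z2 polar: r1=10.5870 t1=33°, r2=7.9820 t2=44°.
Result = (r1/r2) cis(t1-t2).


r = 10.5870 / 7.9820 = 1.3264
theta = 33° - 44° = -11° = 349° (mod 360)

1.3264 cis(349°)


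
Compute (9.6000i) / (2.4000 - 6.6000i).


Conjugate of z2 = 2.4000 + 6.6000i
Numerator: (9.6000i)(2.4000 + 6.6000i) = -63.3600 + 23.0400i
Denominator: 2.4^2 + (-6.6)^2 = 49.32
Result = (-63.3600 + 23.0400i)/49.32

-1.2847 + 0.4672i


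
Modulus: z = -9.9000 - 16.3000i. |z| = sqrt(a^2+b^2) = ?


|z| = sqrt((-9.9)^2 + (-16.3)^2) = sqrt(98.01 + 265.69) = sqrt(363.7) = 19.0709

|z| = 19.0709


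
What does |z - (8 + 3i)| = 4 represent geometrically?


|z - z0| = r is a circle with center z0 and radius r.
Center = (8, 3), radius = 4

Circle with center (8, 3) and radius 4


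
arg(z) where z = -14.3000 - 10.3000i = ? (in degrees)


Re = -14.3, Im = -10.3
arg = atan2(-10.3, -14.3) = -144.2356 degrees

arg(z) = -144.2356 degrees


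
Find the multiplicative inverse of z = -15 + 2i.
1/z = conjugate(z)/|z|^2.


|z|^2 = 225+4 = 229
1/z = (-15 - 2i)/229

1/z = -0.0655 - 0.0087i


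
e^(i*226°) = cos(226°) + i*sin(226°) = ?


cos(226°) = -0.6947
sin(226°) = -0.7193

e^(i*226°) = -0.6947 - 0.7193i


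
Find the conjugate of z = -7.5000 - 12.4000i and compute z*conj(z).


z_bar = -7.5000 + 12.4000i
z*z_bar = (-7.5)^2 + (-12.4)^2 = 56.25 + 153.76 = 210.01

z_bar = -7.5000 + 12.4000i, z*z_bar = 210.01


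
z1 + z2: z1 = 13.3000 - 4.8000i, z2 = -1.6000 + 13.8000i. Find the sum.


Real: 13.3 - 1.6 = 11.7
Imag: -4.8 + 13.8 = 9

11.7000 + 9.0000i


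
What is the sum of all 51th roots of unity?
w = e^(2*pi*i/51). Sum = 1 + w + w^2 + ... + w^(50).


The sum of all 51th roots of unity is 0.
Geometric series: (1 - w^51)/(1 - w) = (1-1)/(1-w) = 0 since w^51 = 1, w ≠ 1.
Alternatively: coefficient of z^50 in z^51 - 1 is 0.

0


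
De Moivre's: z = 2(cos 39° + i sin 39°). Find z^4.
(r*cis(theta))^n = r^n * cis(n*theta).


r^4 = 2^4 = 16
n*theta = 4*39° = 156° = 156° (mod 360)
a = 16*cos(156°) = -14.6167
b = 16*sin(156°) = 6.5078

16 cis(156°) = -14.6167 + 6.5078i


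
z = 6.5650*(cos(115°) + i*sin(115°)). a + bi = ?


a = 6.5650*cos(115°) = 6.5650*(-0.42262) = -2.7745
b = 6.5650*sin(115°) = 6.5650*0.9063 = 5.9499

-2.7745 + 5.9499i


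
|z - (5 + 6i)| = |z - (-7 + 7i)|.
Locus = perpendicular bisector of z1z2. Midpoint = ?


Equal distances means the locus is the perpendicular bisector of z1 and z2.
Midpoint = ((5+(-7))/2, (6+7)/2) = (-1.0000, 6.5000)

Perpendicular bisector through (-1.0000, 6.5000)


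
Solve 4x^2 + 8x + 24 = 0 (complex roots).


disc = 8^2 - 4*4*24 = 64 - 384 = -320
sqrt(|disc|) = sqrt(320) = 17.8885
Real part = -8/(2*4) = -1.0000
Imag part = 17.8885/(2*4) = 2.2361

-1.0000 ± 2.2361i


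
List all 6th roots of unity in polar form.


The 6th roots of unity are cis(360k/6°) for k=0..5
Angle step = 360/6 = 60°
Primitive root: cis(60°)
Primitive root = 0.5000 + 0.8660i

6 roots at angles: 0°, 60°, 120°, 180°, 240°, 300°


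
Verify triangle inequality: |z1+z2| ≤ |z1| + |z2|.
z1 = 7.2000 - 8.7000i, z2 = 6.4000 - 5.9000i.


|z1| = sqrt(7.2^2 + (-8.7)^2) = sqrt(127.53) = 11.2929
|z2| = sqrt(6.4^2 + (-5.9)^2) = sqrt(75.77) = 8.7046
z1+z2 = 13.6000 - 14.6000i
|z1+z2| = sqrt(398.12) = 19.9529
|z1|+|z2| = 11.2929 + 8.7046 = 19.9975

|z1+z2| = 19.9529 ≤ |z1|+|z2| = 19.9975 (verified)


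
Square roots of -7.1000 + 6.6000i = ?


|z| = sqrt(50.41+43.56) = 9.6938
sqrt((|z|+a)/2) = sqrt((9.6938+(-7.1))/2) = sqrt(1.2969) = 1.1388
sqrt((|z|-a)/2) = sqrt((9.6938-(-7.1))/2) = sqrt(8.3969) = 2.8977

±(1.1388 + 2.8977i) i.e. 1.1388 + 2.8977i and -1.1388 - 2.8977i


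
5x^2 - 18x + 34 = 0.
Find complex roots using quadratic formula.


disc = (-18)^2 - 4*5*34 = 324 - 680 = -356
sqrt(|disc|) = sqrt(356) = 18.8680
Real part = 18/(2*5) = 1.8000
Imag part = 18.8680/(2*5) = 1.8868

1.8000 ± 1.8868i


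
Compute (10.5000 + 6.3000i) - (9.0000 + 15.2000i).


Real: 10.5 - 9 = 1.5
Imag: 6.3 - 15.2 = -8.9

1.5000 - 8.9000i


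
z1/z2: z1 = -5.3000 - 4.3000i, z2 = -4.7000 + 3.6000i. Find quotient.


Conjugate of z2 = -4.7000 - 3.6000i
Numerator: (-5.3000 - 4.3000i)(-4.7000 - 3.6000i) = 9.4300 + 39.2900i
Denominator: (-4.7)^2 + 3.6^2 = 35.05
Result = (9.4300 + 39.2900i)/35.05

0.2690 + 1.1210i


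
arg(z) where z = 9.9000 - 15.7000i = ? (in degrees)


Re = 9.9, Im = -15.7
arg = atan2(-15.7, 9.9) = -57.7656 degrees

arg(z) = -57.7656 degrees


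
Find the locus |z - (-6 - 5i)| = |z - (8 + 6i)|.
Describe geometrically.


Equal distances means the locus is the perpendicular bisector of z1 and z2.
Midpoint = ((-6+8)/2, (-5+6)/2) = (1.0000, 0.5000)

Perpendicular bisector through (1.0000, 0.5000)


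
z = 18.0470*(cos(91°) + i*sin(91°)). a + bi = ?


a = 18.0470*cos(91°) = 18.0470*(-0.017452) = -0.3150
b = 18.0470*sin(91°) = 18.0470*0.99985 = 18.0443

-0.3150 + 18.0443i


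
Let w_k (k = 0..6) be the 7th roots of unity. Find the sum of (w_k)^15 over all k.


The roots are w_k = w^k with w = e^(2*pi*i/7), and (w^k)^15 = (w^15)^k.
So S = 1 + u + u^2 + ... + u^(6) with u = w^15.
15 = 2*7 + 1, so 15 is not a multiple of 7: u = (w^7)^2 * w^1 = w^1 ≠ 1 (w is a primitive 7th root), while u^7 = (w^7)^15 = 1.
Geometric series: S = (1 - u^7)/(1 - u) = (1 - 1)/(1 - u) = 0

S = 0


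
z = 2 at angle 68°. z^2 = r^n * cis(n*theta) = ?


r^2 = 2^2 = 4
n*theta = 2*68° = 136° = 136° (mod 360)
a = 4*cos(136°) = -2.8774
b = 4*sin(136°) = 2.7786

4 cis(136°) = -2.8774 + 2.7786i


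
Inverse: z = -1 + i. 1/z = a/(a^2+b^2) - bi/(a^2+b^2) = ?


|z|^2 = 1+1 = 2
1/z = (-1 - 1i)/2

1/z = -0.5000 - 0.5000i


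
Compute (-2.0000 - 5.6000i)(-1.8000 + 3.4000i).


Real = -2*(-1.8) - (-5.6)*3.4 = 3.6 - (-19.04) = 22.64
Imag = -2*3.4 - (1.8)*(-5.6) = -6.8 + 10.08 = 3.28

22.6400 + 3.2800i


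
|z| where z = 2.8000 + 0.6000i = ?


|z| = sqrt(2.8^2 + 0.6^2) = sqrt(7.84 + 0.36) = sqrt(8.2) = 2.8636

|z| = 2.8636


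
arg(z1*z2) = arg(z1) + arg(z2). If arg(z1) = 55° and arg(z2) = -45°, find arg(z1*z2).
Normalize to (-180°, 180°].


arg(z1*z2) = 55° - 45° = 10°
Normalized to (-180°, 180°]: 10°

10°


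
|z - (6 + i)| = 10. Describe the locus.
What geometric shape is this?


|z - z0| = r is a circle with center z0 and radius r.
Center = (6, 1), radius = 10

Circle with center (6, 1) and radius 10


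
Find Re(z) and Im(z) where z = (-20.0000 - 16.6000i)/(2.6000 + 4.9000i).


Multiply by conjugate: (-20.0000 - 16.6000i)(2.6000 - 4.9000i) / (2.6^2 + 4.9^2)
Numerator real = -20*2.6 - (16.6)*4.9 = -133.34
Numerator imag = -16.6*2.6 - (-20)*4.9 = 54.84
Denominator = 30.77
Re(z) = -133.34/30.77 = -4.3334
Im(z) = 54.84/30.77 = 1.7823

Re(z) = -4.3334, Im(z) = 1.7823


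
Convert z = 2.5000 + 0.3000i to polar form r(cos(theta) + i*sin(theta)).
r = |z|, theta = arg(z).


r = sqrt(6.25+0.09) = sqrt(6.34) = 2.5179
theta = atan2(0.3, 2.5) = 6.8428 degrees

r = 2.5179, theta = 6.8428 degrees


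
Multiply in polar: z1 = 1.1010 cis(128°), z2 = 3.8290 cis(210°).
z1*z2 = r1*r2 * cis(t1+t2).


r = 1.1010 * 3.8290 = 4.2157
theta = 128° + 210° = 338° = 338° (mod 360)

4.2157 cis(338°)


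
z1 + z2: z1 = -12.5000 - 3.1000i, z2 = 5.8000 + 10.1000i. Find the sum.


Real: -12.5 + 5.8 = -6.7
Imag: -3.1 + 10.1 = 7

-6.7000 + 7.0000i


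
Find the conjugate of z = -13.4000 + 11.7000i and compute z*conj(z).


z_bar = -13.4000 - 11.7000i
z*z_bar = (-13.4)^2 + 11.7^2 = 179.56 + 136.89 = 316.45

z_bar = -13.4000 - 11.7000i, z*z_bar = 316.45


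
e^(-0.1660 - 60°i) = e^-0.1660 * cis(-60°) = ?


e^-0.1660 = 0.84705
cos(-60°) = 0.5
sin(-60°) = -0.86603
Real = 0.84705*0.5 = 0.4235
Imag = 0.84705*(-0.86603) = -0.7336

0.4235 - 0.7336i


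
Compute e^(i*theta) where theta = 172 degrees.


cos(172°) = -0.9903
sin(172°) = 0.1392

e^(i*172°) = -0.9903 + 0.1392i


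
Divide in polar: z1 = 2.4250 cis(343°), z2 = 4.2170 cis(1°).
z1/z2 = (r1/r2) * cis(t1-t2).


r = 2.4250 / 4.2170 = 0.5751
theta = 343° - 1° = 342° = 342° (mod 360)

0.5751 cis(342°)


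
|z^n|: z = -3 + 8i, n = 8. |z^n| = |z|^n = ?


|z| = sqrt(9+64) = sqrt(73) = 8.5440
|z^8| = |z|^8 = (sqrt(73))^8 = 73^4 = 28398241

|z^8| = 28398241


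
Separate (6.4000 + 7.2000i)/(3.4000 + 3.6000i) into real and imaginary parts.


Multiply by conjugate: (6.4000 + 7.2000i)(3.4000 - 3.6000i) / (3.4^2 + 3.6^2)
Numerator real = 6.4*3.4 + 7.2*3.6 = 47.68
Numerator imag = 7.2*3.4 - 6.4*3.6 = 1.44
Denominator = 24.52
Re(z) = 47.68/24.52 = 1.9445
Im(z) = 1.44/24.52 = 0.0587

Re(z) = 1.9445, Im(z) = 0.0587


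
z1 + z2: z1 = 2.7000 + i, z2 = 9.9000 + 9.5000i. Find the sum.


Real: 2.7 + 9.9 = 12.6
Imag: 1 + 9.5 = 10.5

12.6000 + 10.5000i


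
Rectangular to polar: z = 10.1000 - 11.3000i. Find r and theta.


r = sqrt(102.01+127.69) = sqrt(229.7) = 15.1559
theta = atan2(-11.3, 10.1) = -48.2095 degrees

r = 15.1559, theta = -48.2095 degrees


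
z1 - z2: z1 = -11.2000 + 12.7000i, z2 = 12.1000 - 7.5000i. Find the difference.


Real: -11.2 - 12.1 = -23.3
Imag: 12.7 + 7.5 = 20.2

-23.3000 + 20.2000i


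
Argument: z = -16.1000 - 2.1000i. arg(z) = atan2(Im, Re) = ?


Re = -16.1, Im = -2.1
arg = atan2(-2.1, -16.1) = -172.5686 degrees

arg(z) = -172.5686 degrees


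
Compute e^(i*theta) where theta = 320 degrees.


cos(320°) = 0.7660
sin(320°) = -0.6428

e^(i*320°) = 0.7660 - 0.6428i


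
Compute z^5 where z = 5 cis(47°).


r^5 = 5^5 = 3125
n*theta = 5*47° = 235° = 235° (mod 360)
a = 3125*cos(235°) = -1792.4264
b = 3125*sin(235°) = -2559.8501

3125 cis(235°) = -1792.4264 - 2559.8501i


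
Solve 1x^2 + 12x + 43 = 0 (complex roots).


disc = 12^2 - 4*1*43 = 144 - 172 = -28
sqrt(|disc|) = sqrt(28) = 5.2915
Real part = -12/(2*1) = -6.0000
Imag part = 5.2915/(2*1) = 2.6458

-6.0000 ± 2.6458i


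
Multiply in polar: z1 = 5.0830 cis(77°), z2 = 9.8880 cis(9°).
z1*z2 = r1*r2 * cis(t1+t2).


r = 5.0830 * 9.8880 = 50.2607
theta = 77° + 9° = 86° = 86° (mod 360)

50.2607 cis(86°)


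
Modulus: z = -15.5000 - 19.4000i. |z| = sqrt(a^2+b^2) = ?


|z| = sqrt((-15.5)^2 + (-19.4)^2) = sqrt(240.25 + 376.36) = sqrt(616.61) = 24.8316

|z| = 24.8316


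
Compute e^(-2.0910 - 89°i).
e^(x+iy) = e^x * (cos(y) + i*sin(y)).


e^-2.0910 = 0.12356
cos(-89°) = 0.0175
sin(-89°) = -0.9998
Real = 0.12356*0.0175 = 0.0022
Imag = 0.12356*(-0.9998) = -0.1235

0.0022 - 0.1235i


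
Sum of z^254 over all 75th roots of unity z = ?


The roots are w_k = w^k with w = e^(2*pi*i/75), and (w^k)^254 = (w^254)^k.
So S = 1 + u + u^2 + ... + u^(74) with u = w^254.
254 = 3*75 + 29, so 254 is not a multiple of 75: u = (w^75)^3 * w^29 = w^29 ≠ 1 (w is a primitive 75th root), while u^75 = (w^75)^254 = 1.
Geometric series: S = (1 - u^75)/(1 - u) = (1 - 1)/(1 - u) = 0

S = 0


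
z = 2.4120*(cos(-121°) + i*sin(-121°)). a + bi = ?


a = 2.4120*cos(-121°) = 2.4120*(-0.51504) = -1.2423
b = 2.4120*sin(-121°) = 2.4120*(-0.85717) = -2.0675

-1.2423 - 2.0675i


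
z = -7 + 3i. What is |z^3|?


|z| = sqrt(49+9) = sqrt(58) = 7.6158
|z^3| = |z|^3 = (sqrt(58))^3 = 58*sqrt(58)

|z^3| = 58*sqrt(58) ≈ 441.7148


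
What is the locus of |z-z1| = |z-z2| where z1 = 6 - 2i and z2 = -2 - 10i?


Equal distances means the locus is the perpendicular bisector of z1 and z2.
Midpoint = ((6+(-2))/2, (-2+(-10))/2) = (2.0000, -6.0000)

Perpendicular bisector through (2.0000, -6.0000)


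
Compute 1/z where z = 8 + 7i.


|z|^2 = 64+49 = 113
1/z = (8 - 7i)/113

1/z = 0.0708 - 0.0619i


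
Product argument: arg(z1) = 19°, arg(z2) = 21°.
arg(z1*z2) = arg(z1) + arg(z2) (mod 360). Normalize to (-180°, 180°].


arg(z1*z2) = 19° + 21° = 40°
Normalized to (-180°, 180°]: 40°

40°


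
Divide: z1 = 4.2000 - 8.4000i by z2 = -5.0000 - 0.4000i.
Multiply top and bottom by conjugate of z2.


Conjugate of z2 = -5.0000 + 0.4000i
Numerator: (4.2000 - 8.4000i)(-5.0000 + 0.4000i) = -17.6400 + 43.6800i
Denominator: (-5)^2 + (-0.4)^2 = 25.16
Result = (-17.6400 + 43.6800i)/25.16

-0.7011 + 1.7361i


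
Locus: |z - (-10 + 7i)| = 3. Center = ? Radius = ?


|z - z0| = r is a circle with center z0 and radius r.
Center = (-10, 7), radius = 3

Circle with center (-10, 7) and radius 3


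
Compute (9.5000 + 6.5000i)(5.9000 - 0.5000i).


Real = 9.5*5.9 - 6.5*(-0.5) = 56.05 - (-3.25) = 59.3
Imag = 9.5*(-0.5) + 5.9*6.5 = -4.75 + 38.35 = 33.6

59.3000 + 33.6000i


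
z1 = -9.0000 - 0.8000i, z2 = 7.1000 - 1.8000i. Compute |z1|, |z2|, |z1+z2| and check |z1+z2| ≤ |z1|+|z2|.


|z1| = sqrt((-9)^2 + (-0.8)^2) = sqrt(81.64) = 9.0355
|z2| = sqrt(7.1^2 + (-1.8)^2) = sqrt(53.65) = 7.3246
z1+z2 = -1.9000 - 2.6000i
|z1+z2| = sqrt(10.37) = 3.2202
|z1|+|z2| = 9.0355 + 7.3246 = 16.3601

|z1+z2| = 3.2202 ≤ |z1|+|z2| = 16.3601 (verified)


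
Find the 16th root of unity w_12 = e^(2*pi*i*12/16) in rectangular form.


Angle = 360*12/16 = 270°
a = cos(270°) = 0
b = sin(270°) = -1.0000

0 - 1.0000i


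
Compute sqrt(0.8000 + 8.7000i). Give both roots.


|z| = sqrt(0.64+75.69) = 8.7367
sqrt((|z|+a)/2) = sqrt((8.7367+0.8)/2) = sqrt(4.7684) = 2.1837
sqrt((|z|-a)/2) = sqrt((8.7367-0.8)/2) = sqrt(3.9684) = 1.9921

±(2.1837 + 1.9921i) i.e. 2.1837 + 1.9921i and -2.1837 - 1.9921i


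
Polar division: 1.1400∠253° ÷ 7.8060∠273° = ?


r = 1.1400 / 7.8060 = 0.1460
theta = 253° - 273° = -20° = 340° (mod 360)

0.1460 cis(340°)


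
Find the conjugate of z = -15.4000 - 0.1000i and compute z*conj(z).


z_bar = -15.4000 + 0.1000i
z*z_bar = (-15.4)^2 + (-0.1)^2 = 237.16 + 0.01 = 237.17

z_bar = -15.4000 + 0.1000i, z*z_bar = 237.17


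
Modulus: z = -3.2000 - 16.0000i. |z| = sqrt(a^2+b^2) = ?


|z| = sqrt((-3.2)^2 + (-16)^2) = sqrt(10.24 + 256) = sqrt(266.24) = 16.3169

|z| = 16.3169


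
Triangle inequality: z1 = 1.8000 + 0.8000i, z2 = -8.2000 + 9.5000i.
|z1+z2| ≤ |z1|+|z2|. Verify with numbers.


|z1| = sqrt(1.8^2 + 0.8^2) = sqrt(3.88) = 1.9698
|z2| = sqrt((-8.2)^2 + 9.5^2) = sqrt(157.49) = 12.5495
z1+z2 = -6.4000 + 10.3000i
|z1+z2| = sqrt(147.05) = 12.1264
|z1|+|z2| = 1.9698 + 12.5495 = 14.5193

|z1+z2| = 12.1264 ≤ |z1|+|z2| = 14.5193 (verified)


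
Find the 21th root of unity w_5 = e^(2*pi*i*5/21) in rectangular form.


Angle = 360*5/21 = 85.7143°
a = cos(85.7143°) = 0.0747
b = sin(85.7143°) = 0.9972

0.0747 + 0.9972i


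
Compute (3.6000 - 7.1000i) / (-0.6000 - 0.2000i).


Conjugate of z2 = -0.6000 + 0.2000i
Numerator: (3.6000 - 7.1000i)(-0.6000 + 0.2000i) = -0.7400 + 4.9800i
Denominator: (-0.6)^2 + (-0.2)^2 = 0.4
Result = (-0.7400 + 4.9800i)/0.4

-1.8500 + 12.4500i


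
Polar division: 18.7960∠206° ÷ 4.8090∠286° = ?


r = 18.7960 / 4.8090 = 3.9085
theta = 206° - 286° = -80° = 280° (mod 360)

3.9085 cis(280°)


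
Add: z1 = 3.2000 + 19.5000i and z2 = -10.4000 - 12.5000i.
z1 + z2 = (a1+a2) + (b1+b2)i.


Real: 3.2 - 10.4 = -7.2
Imag: 19.5 - 12.5 = 7

-7.2000 + 7.0000i


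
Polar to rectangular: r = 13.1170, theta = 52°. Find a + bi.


a = 13.1170*cos(52°) = 13.1170*0.61566 = 8.0756
b = 13.1170*sin(52°) = 13.1170*0.78801 = 10.3363

8.0756 + 10.3363i


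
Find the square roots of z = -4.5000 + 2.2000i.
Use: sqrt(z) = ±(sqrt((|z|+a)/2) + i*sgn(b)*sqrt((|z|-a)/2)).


|z| = sqrt(20.25+4.84) = 5.0090
sqrt((|z|+a)/2) = sqrt((5.0090+(-4.5))/2) = sqrt(0.2545) = 0.5045
sqrt((|z|-a)/2) = sqrt((5.0090-(-4.5))/2) = sqrt(4.7545) = 2.1805

±(0.5045 + 2.1805i) i.e. 0.5045 + 2.1805i and -0.5045 - 2.1805i


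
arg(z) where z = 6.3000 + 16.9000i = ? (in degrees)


Re = 6.3, Im = 16.9
arg = atan2(16.9, 6.3) = 69.5555 degrees

arg(z) = 69.5555 degrees


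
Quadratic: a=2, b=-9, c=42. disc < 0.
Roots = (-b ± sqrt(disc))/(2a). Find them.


disc = (-9)^2 - 4*2*42 = 81 - 336 = -255
sqrt(|disc|) = sqrt(255) = 15.9687
Real part = 9/(2*2) = 2.2500
Imag part = 15.9687/(2*2) = 3.9922

2.2500 ± 3.9922i


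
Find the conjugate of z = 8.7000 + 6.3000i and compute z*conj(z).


z_bar = 8.7000 - 6.3000i
z*z_bar = 8.7^2 + 6.3^2 = 75.69 + 39.69 = 115.38

z_bar = 8.7000 - 6.3000i, z*z_bar = 115.38


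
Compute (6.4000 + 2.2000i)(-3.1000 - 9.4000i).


Real = 6.4*(-3.1) - 2.2*(-9.4) = -19.84 - (-20.68) = 0.84
Imag = 6.4*(-9.4) - (3.1)*2.2 = -60.16 - (6.82) = -66.98

0.8400 - 66.9800i


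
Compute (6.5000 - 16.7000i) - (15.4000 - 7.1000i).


Real: 6.5 - 15.4 = -8.9
Imag: -16.7 + 7.1 = -9.6

-8.9000 - 9.6000i


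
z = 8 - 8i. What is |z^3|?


|z| = sqrt(64+64) = sqrt(128) = 11.3137
|z^3| = |z|^3 = (sqrt(128))^3 = 128*sqrt(128)

|z^3| = 128*sqrt(128) ≈ 1448.1547


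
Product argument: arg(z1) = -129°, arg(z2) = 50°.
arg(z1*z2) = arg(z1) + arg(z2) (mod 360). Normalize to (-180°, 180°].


arg(z1*z2) = -129° + 50° = -79°
Normalized to (-180°, 180°]: -79°

-79°


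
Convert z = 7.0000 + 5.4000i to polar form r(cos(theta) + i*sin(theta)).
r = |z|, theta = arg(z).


r = sqrt(49+29.16) = sqrt(78.16) = 8.8408
theta = atan2(5.4, 7) = 37.6476 degrees

r = 8.8408, theta = 37.6476 degrees


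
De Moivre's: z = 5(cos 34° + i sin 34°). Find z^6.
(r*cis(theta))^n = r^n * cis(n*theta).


r^6 = 5^6 = 15625
n*theta = 6*34° = 204° = 204° (mod 360)
a = 15625*cos(204°) = -14274.1478
b = 15625*sin(204°) = -6355.2600

15625 cis(204°) = -14274.1478 - 6355.2600i


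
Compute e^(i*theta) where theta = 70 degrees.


cos(70°) = 0.3420
sin(70°) = 0.9397

e^(i*70°) = 0.3420 + 0.9397i


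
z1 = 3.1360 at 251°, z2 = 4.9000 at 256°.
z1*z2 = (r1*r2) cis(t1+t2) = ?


r = 3.1360 * 4.9000 = 15.3664
theta = 251° + 256° = 507° = 147° (mod 360)

15.3664 cis(147°)


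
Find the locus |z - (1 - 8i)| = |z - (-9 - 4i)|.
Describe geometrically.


Equal distances means the locus is the perpendicular bisector of z1 and z2.
Midpoint = ((1+(-9))/2, (-8+(-4))/2) = (-4.0000, -6.0000)

Perpendicular bisector through (-4.0000, -6.0000)


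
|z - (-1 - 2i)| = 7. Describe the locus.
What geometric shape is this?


|z - z0| = r is a circle with center z0 and radius r.
Center = (-1, -2), radius = 7

Circle with center (-1, -2) and radius 7


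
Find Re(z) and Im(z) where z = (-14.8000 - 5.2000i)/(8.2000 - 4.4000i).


Multiply by conjugate: (-14.8000 - 5.2000i)(8.2000 + 4.4000i) / (8.2^2 + (-4.4)^2)
Numerator real = -14.8*8.2 - (5.2)*(-4.4) = -98.48
Numerator imag = -5.2*8.2 - (-14.8)*(-4.4) = -107.76
Denominator = 86.6
Re(z) = -98.48/86.6 = -1.1372
Im(z) = -107.76/86.6 = -1.2443

Re(z) = -1.1372, Im(z) = -1.2443


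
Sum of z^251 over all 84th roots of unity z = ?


The roots are w_k = w^k with w = e^(2*pi*i/84), and (w^k)^251 = (w^251)^k.
So S = 1 + u + u^2 + ... + u^(83) with u = w^251.
251 = 2*84 + 83, so 251 is not a multiple of 84: u = (w^84)^2 * w^83 = w^83 ≠ 1 (w is a primitive 84th root), while u^84 = (w^84)^251 = 1.
Geometric series: S = (1 - u^84)/(1 - u) = (1 - 1)/(1 - u) = 0

S = 0


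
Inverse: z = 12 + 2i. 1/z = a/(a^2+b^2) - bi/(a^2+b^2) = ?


|z|^2 = 144+4 = 148
1/z = (12 - 2i)/148

1/z = 0.0811 - 0.0135i


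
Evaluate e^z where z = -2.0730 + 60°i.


e^-2.0730 = 0.12581
cos(60°) = 0.5
sin(60°) = 0.866
Real = 0.12581*0.5 = 0.0629
Imag = 0.12581*0.866 = 0.1090

0.0629 + 0.1090i


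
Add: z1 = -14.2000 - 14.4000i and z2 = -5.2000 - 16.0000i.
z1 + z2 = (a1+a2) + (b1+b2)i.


Real: -14.2 - 5.2 = -19.4
Imag: -14.4 - 16 = -30.4

-19.4000 - 30.4000i


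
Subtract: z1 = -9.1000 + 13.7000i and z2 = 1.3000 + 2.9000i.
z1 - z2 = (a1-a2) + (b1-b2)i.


Real: -9.1 - 1.3 = -10.4
Imag: 13.7 - 2.9 = 10.8

-10.4000 + 10.8000i


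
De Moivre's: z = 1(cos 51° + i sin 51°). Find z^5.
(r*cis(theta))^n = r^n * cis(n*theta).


r^5 = 1^5 = 1
n*theta = 5*51° = 255° = 255° (mod 360)
a = 1*cos(255°) = -0.2588
b = 1*sin(255°) = -0.9659

1 cis(255°) = -0.2588 - 0.9659i


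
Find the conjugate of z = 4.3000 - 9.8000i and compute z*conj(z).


z_bar = 4.3000 + 9.8000i
z*z_bar = 4.3^2 + (-9.8)^2 = 18.49 + 96.04 = 114.53

z_bar = 4.3000 + 9.8000i, z*z_bar = 114.53


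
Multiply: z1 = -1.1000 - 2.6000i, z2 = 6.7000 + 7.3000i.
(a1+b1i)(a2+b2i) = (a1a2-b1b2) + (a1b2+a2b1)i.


Real = -1.1*6.7 - (-2.6)*7.3 = -7.37 - (-18.98) = 11.61
Imag = -1.1*7.3 + 6.7*(-2.6) = -8.03 - (17.42) = -25.45

11.6100 - 25.4500i


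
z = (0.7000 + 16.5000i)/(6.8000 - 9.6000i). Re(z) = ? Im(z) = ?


Multiply by conjugate: (0.7000 + 16.5000i)(6.8000 + 9.6000i) / (6.8^2 + (-9.6)^2)
Numerator real = 0.7*6.8 + 16.5*(-9.6) = -153.64
Numerator imag = 16.5*6.8 - 0.7*(-9.6) = 118.92
Denominator = 138.4
Re(z) = -153.64/138.4 = -1.1101
Im(z) = 118.92/138.4 = 0.8592

Re(z) = -1.1101, Im(z) = 0.8592


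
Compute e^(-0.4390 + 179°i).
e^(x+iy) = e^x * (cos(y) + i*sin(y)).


e^-0.4390 = 0.6447
cos(179°) = -0.9998
sin(179°) = 0.0175
Real = 0.6447*(-0.9998) = -0.6446
Imag = 0.6447*0.0175 = 0.0113

-0.6446 + 0.0113i


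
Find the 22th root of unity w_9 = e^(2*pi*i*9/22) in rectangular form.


Angle = 360*9/22 = 147.2727°
a = cos(147.2727°) = -0.8413
b = sin(147.2727°) = 0.5406

-0.8413 + 0.5406i


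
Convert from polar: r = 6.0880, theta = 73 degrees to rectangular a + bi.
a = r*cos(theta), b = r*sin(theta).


a = 6.0880*cos(73°) = 6.0880*0.292372 = 1.7800
b = 6.0880*sin(73°) = 6.0880*0.9563 = 5.8220

1.7800 + 5.8220i


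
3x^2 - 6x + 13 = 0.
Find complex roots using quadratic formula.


disc = (-6)^2 - 4*3*13 = 36 - 156 = -120
sqrt(|disc|) = sqrt(120) = 10.9545
Real part = 6/(2*3) = 1.0000
Imag part = 10.9545/(2*3) = 1.8257

1.0000 ± 1.8257i


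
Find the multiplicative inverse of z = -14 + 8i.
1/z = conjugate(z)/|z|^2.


|z|^2 = 196+64 = 260
1/z = (-14 - 8i)/260

1/z = -0.0538 - 0.0308i


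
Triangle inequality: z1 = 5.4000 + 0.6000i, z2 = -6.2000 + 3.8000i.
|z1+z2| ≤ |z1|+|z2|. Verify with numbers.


|z1| = sqrt(5.4^2 + 0.6^2) = sqrt(29.52) = 5.4332
|z2| = sqrt((-6.2)^2 + 3.8^2) = sqrt(52.88) = 7.2719
z1+z2 = -0.8000 + 4.4000i
|z1+z2| = sqrt(20) = 4.4721
|z1|+|z2| = 5.4332 + 7.2719 = 12.7051

|z1+z2| = 4.4721 ≤ |z1|+|z2| = 12.7051 (verified)


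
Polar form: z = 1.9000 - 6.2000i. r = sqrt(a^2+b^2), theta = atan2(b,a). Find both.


r = sqrt(3.61+38.44) = sqrt(42.05) = 6.4846
theta = atan2(-6.2, 1.9) = -72.9622 degrees

r = 6.4846, theta = -72.9622 degrees
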